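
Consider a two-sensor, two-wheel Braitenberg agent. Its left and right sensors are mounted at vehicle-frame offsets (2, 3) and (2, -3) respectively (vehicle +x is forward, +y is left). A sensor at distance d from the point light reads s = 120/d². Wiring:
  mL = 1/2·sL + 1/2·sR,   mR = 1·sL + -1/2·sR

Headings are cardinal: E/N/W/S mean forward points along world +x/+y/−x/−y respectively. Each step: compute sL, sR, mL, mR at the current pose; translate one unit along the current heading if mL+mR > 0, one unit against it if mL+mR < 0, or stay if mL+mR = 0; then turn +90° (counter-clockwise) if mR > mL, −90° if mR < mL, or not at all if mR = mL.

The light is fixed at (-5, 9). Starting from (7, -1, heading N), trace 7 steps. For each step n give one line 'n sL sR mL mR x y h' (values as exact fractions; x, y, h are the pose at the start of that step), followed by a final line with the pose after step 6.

n=0: pose=(7,-1,N); sL=24/29, sR=120/289; mL=5208/8381, mR=5196/8381; mL+mR=36/29 → advance +1; mR−mL=-12/8381 → turn -1·90°
n=1: pose=(7,0,E); sL=15/29, sR=6/17; mL=429/986, mR=168/493; mL+mR=45/58 → advance +1; mR−mL=-93/986 → turn -1·90°
n=2: pose=(8,0,S); sL=120/377, sR=120/221; mL=2760/6409, mR=300/6409; mL+mR=180/377 → advance +1; mR−mL=-2460/6409 → turn -1·90°
n=3: pose=(8,-1,W); sL=12/29, sR=12/17; mL=276/493, mR=30/493; mL+mR=18/29 → advance +1; mR−mL=-246/493 → turn -1·90°
n=4: pose=(7,-1,N); sL=24/29, sR=120/289; mL=5208/8381, mR=5196/8381; mL+mR=36/29 → advance +1; mR−mL=-12/8381 → turn -1·90°
n=5: pose=(7,0,E); sL=15/29, sR=6/17; mL=429/986, mR=168/493; mL+mR=45/58 → advance +1; mR−mL=-93/986 → turn -1·90°
n=6: pose=(8,0,S); sL=120/377, sR=120/221; mL=2760/6409, mR=300/6409; mL+mR=180/377 → advance +1; mR−mL=-2460/6409 → turn -1·90°

0 24/29 120/289 5208/8381 5196/8381 7 -1 N
1 15/29 6/17 429/986 168/493 7 0 E
2 120/377 120/221 2760/6409 300/6409 8 0 S
3 12/29 12/17 276/493 30/493 8 -1 W
4 24/29 120/289 5208/8381 5196/8381 7 -1 N
5 15/29 6/17 429/986 168/493 7 0 E
6 120/377 120/221 2760/6409 300/6409 8 0 S
final 8 -1 W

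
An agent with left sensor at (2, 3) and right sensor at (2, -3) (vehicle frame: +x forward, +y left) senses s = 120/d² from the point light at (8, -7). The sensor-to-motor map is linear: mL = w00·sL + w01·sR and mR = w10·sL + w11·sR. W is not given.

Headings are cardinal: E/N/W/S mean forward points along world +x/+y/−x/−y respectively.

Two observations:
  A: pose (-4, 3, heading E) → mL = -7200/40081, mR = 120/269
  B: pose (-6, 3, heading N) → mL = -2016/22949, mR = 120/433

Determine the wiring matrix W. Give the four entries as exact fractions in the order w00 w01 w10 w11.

1/2 -1/2 1 0

obs A: pose=(-4,3,E) → sL=120/269, sR=120/149, mL=-7200/40081, mR=120/269
obs B: pose=(-6,3,N) → sL=120/433, sR=24/53, mL=-2016/22949, mR=120/433
sensor matrix S = [[120/269, 120/149], [120/433, 24/53]]; det S = -19491840/919818869
solve [mL_A; mL_B] = S·[w00; w01] and [mR_A; mR_B] = S·[w10; w11]:
  w00 = 1/2, w01 = -1/2, w10 = 1, w11 = 0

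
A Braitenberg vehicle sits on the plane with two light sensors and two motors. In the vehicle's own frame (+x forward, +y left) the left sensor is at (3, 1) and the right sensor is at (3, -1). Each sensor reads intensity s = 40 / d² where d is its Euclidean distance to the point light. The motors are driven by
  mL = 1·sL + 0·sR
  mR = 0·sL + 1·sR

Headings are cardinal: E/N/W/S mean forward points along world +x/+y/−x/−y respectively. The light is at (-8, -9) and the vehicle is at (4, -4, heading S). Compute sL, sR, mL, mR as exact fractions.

left sensor world pos  = (5, -7); dL² = 173
right sensor world pos = (3, -7); dR² = 125
sL = 40/173 = 40/173
sR = 40/125 = 8/25
mL = 1·sL + 0·sR = 40/173
mR = 0·sL + 1·sR = 8/25

40/173 8/25 40/173 8/25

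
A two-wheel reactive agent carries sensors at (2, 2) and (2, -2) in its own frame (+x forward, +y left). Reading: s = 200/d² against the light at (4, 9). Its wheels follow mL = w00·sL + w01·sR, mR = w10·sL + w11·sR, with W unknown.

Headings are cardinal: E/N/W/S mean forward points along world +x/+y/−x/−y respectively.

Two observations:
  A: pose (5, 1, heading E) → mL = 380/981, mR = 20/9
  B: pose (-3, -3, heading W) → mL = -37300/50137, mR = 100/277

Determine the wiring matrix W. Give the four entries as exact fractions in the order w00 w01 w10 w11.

1/2 -1 1/2 0

obs A: pose=(5,1,E) → sL=40/9, sR=200/109, mL=380/981, mR=20/9
obs B: pose=(-3,-3,W) → sL=200/277, sR=200/181, mL=-37300/50137, mR=100/277
sensor matrix S = [[40/9, 200/109], [200/277, 200/181]]; det S = 176384000/49184397
solve [mL_A; mL_B] = S·[w00; w01] and [mR_A; mR_B] = S·[w10; w11]:
  w00 = 1/2, w01 = -1, w10 = 1/2, w11 = 0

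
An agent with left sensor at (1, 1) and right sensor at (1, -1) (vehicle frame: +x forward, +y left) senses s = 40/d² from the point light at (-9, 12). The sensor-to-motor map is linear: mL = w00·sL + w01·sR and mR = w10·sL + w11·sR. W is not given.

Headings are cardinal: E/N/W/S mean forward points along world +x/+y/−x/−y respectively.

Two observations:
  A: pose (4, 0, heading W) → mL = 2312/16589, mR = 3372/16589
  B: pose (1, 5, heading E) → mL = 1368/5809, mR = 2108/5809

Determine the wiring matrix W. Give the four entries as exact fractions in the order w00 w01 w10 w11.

1/2 1/2 1 1/2

obs A: pose=(4,0,W) → sL=40/313, sR=8/53, mL=2312/16589, mR=3372/16589
obs B: pose=(1,5,E) → sL=40/157, sR=8/37, mL=1368/5809, mR=2108/5809
sensor matrix S = [[40/313, 8/53], [40/157, 8/37]]; det S = -1043200/96365501
solve [mL_A; mL_B] = S·[w00; w01] and [mR_A; mR_B] = S·[w10; w11]:
  w00 = 1/2, w01 = 1/2, w10 = 1, w11 = 1/2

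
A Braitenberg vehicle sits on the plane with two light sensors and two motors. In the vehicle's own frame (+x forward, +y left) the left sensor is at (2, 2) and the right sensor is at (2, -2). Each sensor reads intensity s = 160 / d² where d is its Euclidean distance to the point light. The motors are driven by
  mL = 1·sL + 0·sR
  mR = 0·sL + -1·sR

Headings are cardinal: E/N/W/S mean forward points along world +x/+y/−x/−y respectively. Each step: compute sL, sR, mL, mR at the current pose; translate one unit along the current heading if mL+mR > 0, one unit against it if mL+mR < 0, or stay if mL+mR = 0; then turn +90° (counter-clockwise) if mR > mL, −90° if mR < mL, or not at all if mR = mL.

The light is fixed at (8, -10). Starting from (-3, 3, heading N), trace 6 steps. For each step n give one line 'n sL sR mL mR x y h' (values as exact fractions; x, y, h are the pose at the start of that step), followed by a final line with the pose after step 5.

0 80/197 80/153 80/197 -80/153 -3 3 N
1 160/277 160/181 160/277 -160/181 -3 2 E
2 4/5 20/37 4/5 -20/37 -4 2 S
3 160/277 32/73 160/277 -32/73 -4 1 W
4 80/197 16/29 80/197 -16/29 -5 1 N
5 32/53 32/37 32/53 -32/37 -5 0 E
final -6 0 S

n=0: pose=(-3,3,N); sL=80/197, sR=80/153; mL=80/197, mR=-80/153; mL+mR=-3520/30141 → advance -1; mR−mL=-28000/30141 → turn -1·90°
n=1: pose=(-3,2,E); sL=160/277, sR=160/181; mL=160/277, mR=-160/181; mL+mR=-15360/50137 → advance -1; mR−mL=-73280/50137 → turn -1·90°
n=2: pose=(-4,2,S); sL=4/5, sR=20/37; mL=4/5, mR=-20/37; mL+mR=48/185 → advance +1; mR−mL=-248/185 → turn -1·90°
n=3: pose=(-4,1,W); sL=160/277, sR=32/73; mL=160/277, mR=-32/73; mL+mR=2816/20221 → advance +1; mR−mL=-20544/20221 → turn -1·90°
n=4: pose=(-5,1,N); sL=80/197, sR=16/29; mL=80/197, mR=-16/29; mL+mR=-832/5713 → advance -1; mR−mL=-5472/5713 → turn -1·90°
n=5: pose=(-5,0,E); sL=32/53, sR=32/37; mL=32/53, mR=-32/37; mL+mR=-512/1961 → advance -1; mR−mL=-2880/1961 → turn -1·90°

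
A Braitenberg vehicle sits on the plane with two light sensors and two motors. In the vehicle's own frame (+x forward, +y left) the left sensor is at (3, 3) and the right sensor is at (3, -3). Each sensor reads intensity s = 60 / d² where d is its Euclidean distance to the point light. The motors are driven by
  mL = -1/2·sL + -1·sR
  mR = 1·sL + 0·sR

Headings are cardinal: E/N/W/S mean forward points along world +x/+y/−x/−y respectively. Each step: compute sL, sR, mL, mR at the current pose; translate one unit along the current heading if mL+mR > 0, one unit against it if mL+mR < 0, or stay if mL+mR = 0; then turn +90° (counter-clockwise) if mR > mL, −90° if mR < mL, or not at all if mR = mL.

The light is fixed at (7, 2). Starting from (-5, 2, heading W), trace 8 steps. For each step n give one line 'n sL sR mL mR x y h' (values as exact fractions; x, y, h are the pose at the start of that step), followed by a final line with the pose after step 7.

0 10/39 10/39 -5/13 10/39 -5 2 W
1 60/73 12/41 -2106/2993 60/73 -4 2 S
2 15/17 3/4 -81/68 15/17 -4 1 E
3 60/229 12/17 -3258/3893 60/229 -5 1 N
4 6/25 30/113 -1089/2825 6/25 -5 0 W
5 60/89 60/221 -11970/19669 60/89 -4 0 S
6 15/16 3/5 -171/160 15/16 -4 -1 E
7 4/15 20/27 -118/135 4/15 -5 -1 N
final -5 -2 W

n=0: pose=(-5,2,W); sL=10/39, sR=10/39; mL=-5/13, mR=10/39; mL+mR=-5/39 → advance -1; mR−mL=25/39 → turn +1·90°
n=1: pose=(-4,2,S); sL=60/73, sR=12/41; mL=-2106/2993, mR=60/73; mL+mR=354/2993 → advance +1; mR−mL=4566/2993 → turn +1·90°
n=2: pose=(-4,1,E); sL=15/17, sR=3/4; mL=-81/68, mR=15/17; mL+mR=-21/68 → advance -1; mR−mL=141/68 → turn +1·90°
n=3: pose=(-5,1,N); sL=60/229, sR=12/17; mL=-3258/3893, mR=60/229; mL+mR=-2238/3893 → advance -1; mR−mL=4278/3893 → turn +1·90°
n=4: pose=(-5,0,W); sL=6/25, sR=30/113; mL=-1089/2825, mR=6/25; mL+mR=-411/2825 → advance -1; mR−mL=1767/2825 → turn +1·90°
n=5: pose=(-4,0,S); sL=60/89, sR=60/221; mL=-11970/19669, mR=60/89; mL+mR=1290/19669 → advance +1; mR−mL=25230/19669 → turn +1·90°
n=6: pose=(-4,-1,E); sL=15/16, sR=3/5; mL=-171/160, mR=15/16; mL+mR=-21/160 → advance -1; mR−mL=321/160 → turn +1·90°
n=7: pose=(-5,-1,N); sL=4/15, sR=20/27; mL=-118/135, mR=4/15; mL+mR=-82/135 → advance -1; mR−mL=154/135 → turn +1·90°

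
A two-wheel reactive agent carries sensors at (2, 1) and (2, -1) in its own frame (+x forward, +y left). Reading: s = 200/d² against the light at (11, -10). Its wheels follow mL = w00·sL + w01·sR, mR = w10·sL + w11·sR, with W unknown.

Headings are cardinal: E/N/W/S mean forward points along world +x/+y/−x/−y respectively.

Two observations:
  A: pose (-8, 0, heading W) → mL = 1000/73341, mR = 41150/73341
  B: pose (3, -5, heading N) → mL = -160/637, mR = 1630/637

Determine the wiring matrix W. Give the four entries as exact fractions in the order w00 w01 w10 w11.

1/2 -1/2 1 1/2

obs A: pose=(-8,0,W) → sL=100/261, sR=100/281, mL=1000/73341, mR=41150/73341
obs B: pose=(3,-5,N) → sL=20/13, sR=100/49, mL=-160/637, mR=1630/637
sensor matrix S = [[100/261, 100/281], [20/13, 100/49]]; det S = 10952000/46718217
solve [mL_A; mL_B] = S·[w00; w01] and [mR_A; mR_B] = S·[w10; w11]:
  w00 = 1/2, w01 = -1/2, w10 = 1, w11 = 1/2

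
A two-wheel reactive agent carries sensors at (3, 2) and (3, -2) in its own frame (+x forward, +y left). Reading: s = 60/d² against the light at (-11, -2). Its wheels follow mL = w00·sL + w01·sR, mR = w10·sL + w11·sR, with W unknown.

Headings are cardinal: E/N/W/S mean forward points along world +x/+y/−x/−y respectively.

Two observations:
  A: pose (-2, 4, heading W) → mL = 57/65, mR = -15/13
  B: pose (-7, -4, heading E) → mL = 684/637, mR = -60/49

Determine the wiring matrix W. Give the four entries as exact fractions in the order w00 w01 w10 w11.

obs A: pose=(-2,4,W) → sL=15/13, sR=3/5, mL=57/65, mR=-15/13
obs B: pose=(-7,-4,E) → sL=60/49, sR=12/13, mL=684/637, mR=-60/49
sensor matrix S = [[15/13, 3/5], [60/49, 12/13]]; det S = 2736/8281
solve [mL_A; mL_B] = S·[w00; w01] and [mR_A; mR_B] = S·[w10; w11]:
  w00 = 1/2, w01 = 1/2, w10 = -1, w11 = 0

1/2 1/2 -1 0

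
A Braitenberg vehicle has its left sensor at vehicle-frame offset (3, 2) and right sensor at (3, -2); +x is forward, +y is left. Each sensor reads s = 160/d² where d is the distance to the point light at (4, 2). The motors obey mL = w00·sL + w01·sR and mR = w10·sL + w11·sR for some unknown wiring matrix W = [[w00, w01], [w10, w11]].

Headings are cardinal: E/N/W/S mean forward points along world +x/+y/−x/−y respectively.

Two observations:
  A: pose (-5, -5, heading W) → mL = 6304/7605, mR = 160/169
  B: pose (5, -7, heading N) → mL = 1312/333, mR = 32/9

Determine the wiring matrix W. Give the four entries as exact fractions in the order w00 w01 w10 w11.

1/2 1/2 0 1

obs A: pose=(-5,-5,W) → sL=32/45, sR=160/169, mL=6304/7605, mR=160/169
obs B: pose=(5,-7,N) → sL=160/37, sR=32/9, mL=1312/333, mR=32/9
sensor matrix S = [[32/45, 160/169], [160/37, 32/9]]; det S = -3964928/2532465
solve [mL_A; mL_B] = S·[w00; w01] and [mR_A; mR_B] = S·[w10; w11]:
  w00 = 1/2, w01 = 1/2, w10 = 0, w11 = 1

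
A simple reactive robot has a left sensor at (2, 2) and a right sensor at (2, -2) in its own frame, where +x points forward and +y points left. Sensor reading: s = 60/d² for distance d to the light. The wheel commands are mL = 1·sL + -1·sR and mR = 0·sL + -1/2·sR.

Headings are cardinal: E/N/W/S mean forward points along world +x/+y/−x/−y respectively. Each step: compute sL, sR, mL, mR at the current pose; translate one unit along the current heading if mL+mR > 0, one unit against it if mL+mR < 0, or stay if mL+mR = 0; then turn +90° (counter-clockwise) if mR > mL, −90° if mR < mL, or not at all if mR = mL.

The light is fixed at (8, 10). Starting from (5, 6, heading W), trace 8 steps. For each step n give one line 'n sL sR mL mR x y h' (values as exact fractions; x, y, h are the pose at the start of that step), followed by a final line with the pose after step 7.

0 60/61 60/29 -1920/1769 -30/29 5 6 W
1 5/3 15/13 20/39 -15/26 6 6 S
2 60/41 60/17 -1440/697 -30/17 6 7 W
3 30/13 30/17 120/221 -15/17 7 7 S
4 12/5 20/3 -64/15 -10/3 7 8 W
5 3 3 0 -3/2 8 8 S
6 60/13 12 -96/13 -6 8 9 W
7 10/3 6 -8/3 -3 9 9 S
final 9 10 W

n=0: pose=(5,6,W); sL=60/61, sR=60/29; mL=-1920/1769, mR=-30/29; mL+mR=-3750/1769 → advance -1; mR−mL=90/1769 → turn +1·90°
n=1: pose=(6,6,S); sL=5/3, sR=15/13; mL=20/39, mR=-15/26; mL+mR=-5/78 → advance -1; mR−mL=-85/78 → turn -1·90°
n=2: pose=(6,7,W); sL=60/41, sR=60/17; mL=-1440/697, mR=-30/17; mL+mR=-2670/697 → advance -1; mR−mL=210/697 → turn +1·90°
n=3: pose=(7,7,S); sL=30/13, sR=30/17; mL=120/221, mR=-15/17; mL+mR=-75/221 → advance -1; mR−mL=-315/221 → turn -1·90°
n=4: pose=(7,8,W); sL=12/5, sR=20/3; mL=-64/15, mR=-10/3; mL+mR=-38/5 → advance -1; mR−mL=14/15 → turn +1·90°
n=5: pose=(8,8,S); sL=3, sR=3; mL=0, mR=-3/2; mL+mR=-3/2 → advance -1; mR−mL=-3/2 → turn -1·90°
n=6: pose=(8,9,W); sL=60/13, sR=12; mL=-96/13, mR=-6; mL+mR=-174/13 → advance -1; mR−mL=18/13 → turn +1·90°
n=7: pose=(9,9,S); sL=10/3, sR=6; mL=-8/3, mR=-3; mL+mR=-17/3 → advance -1; mR−mL=-1/3 → turn -1·90°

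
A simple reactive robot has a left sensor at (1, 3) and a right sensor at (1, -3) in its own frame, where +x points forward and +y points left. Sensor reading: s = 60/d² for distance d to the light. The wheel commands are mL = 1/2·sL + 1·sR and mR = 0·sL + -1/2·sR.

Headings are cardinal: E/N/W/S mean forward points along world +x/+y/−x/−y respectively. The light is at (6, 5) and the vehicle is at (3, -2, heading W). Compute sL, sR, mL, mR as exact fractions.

left sensor world pos  = (2, -5); dL² = 116
right sensor world pos = (2, 1); dR² = 32
sL = 60/116 = 15/29
sR = 60/32 = 15/8
mL = 1/2·sL + 1·sR = 495/232
mR = 0·sL + -1/2·sR = -15/16

15/29 15/8 495/232 -15/16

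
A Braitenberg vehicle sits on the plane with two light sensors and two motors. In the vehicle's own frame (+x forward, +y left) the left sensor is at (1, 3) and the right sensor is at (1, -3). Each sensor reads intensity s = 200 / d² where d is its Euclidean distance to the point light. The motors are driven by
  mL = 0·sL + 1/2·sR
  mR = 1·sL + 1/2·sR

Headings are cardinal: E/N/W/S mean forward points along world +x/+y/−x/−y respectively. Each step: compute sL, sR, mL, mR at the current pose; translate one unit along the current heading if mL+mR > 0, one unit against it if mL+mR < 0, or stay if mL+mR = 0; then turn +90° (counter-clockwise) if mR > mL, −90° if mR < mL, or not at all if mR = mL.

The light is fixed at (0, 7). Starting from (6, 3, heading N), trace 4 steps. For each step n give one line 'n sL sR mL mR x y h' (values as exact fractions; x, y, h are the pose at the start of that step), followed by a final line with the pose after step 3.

0 100/9 20/9 10/9 110/9 6 3 N
1 200/61 8 4 444/61 6 4 W
2 5/2 10 5 15/2 5 4 S
3 200/37 40/17 20/17 4140/629 5 3 E
final 6 3 N

n=0: pose=(6,3,N); sL=100/9, sR=20/9; mL=10/9, mR=110/9; mL+mR=40/3 → advance +1; mR−mL=100/9 → turn +1·90°
n=1: pose=(6,4,W); sL=200/61, sR=8; mL=4, mR=444/61; mL+mR=688/61 → advance +1; mR−mL=200/61 → turn +1·90°
n=2: pose=(5,4,S); sL=5/2, sR=10; mL=5, mR=15/2; mL+mR=25/2 → advance +1; mR−mL=5/2 → turn +1·90°
n=3: pose=(5,3,E); sL=200/37, sR=40/17; mL=20/17, mR=4140/629; mL+mR=4880/629 → advance +1; mR−mL=200/37 → turn +1·90°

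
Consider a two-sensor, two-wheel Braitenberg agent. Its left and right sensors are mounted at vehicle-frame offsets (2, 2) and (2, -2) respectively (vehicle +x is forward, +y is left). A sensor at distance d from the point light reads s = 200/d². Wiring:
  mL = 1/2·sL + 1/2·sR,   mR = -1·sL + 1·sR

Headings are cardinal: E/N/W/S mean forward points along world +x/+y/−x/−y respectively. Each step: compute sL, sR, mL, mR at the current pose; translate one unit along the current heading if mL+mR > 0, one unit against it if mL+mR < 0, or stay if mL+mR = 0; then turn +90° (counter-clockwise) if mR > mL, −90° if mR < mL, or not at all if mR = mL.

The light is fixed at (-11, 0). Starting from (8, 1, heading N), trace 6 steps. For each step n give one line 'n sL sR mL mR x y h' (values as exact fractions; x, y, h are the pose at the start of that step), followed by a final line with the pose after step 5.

n=0: pose=(8,1,N); sL=100/149, sR=4/9; mL=748/1341, mR=-304/1341; mL+mR=148/447 → advance +1; mR−mL=-1052/1341 → turn -1·90°
n=1: pose=(8,2,E); sL=200/457, sR=200/441; mL=89800/201537, mR=3200/201537; mL+mR=31000/67179 → advance +1; mR−mL=-86600/201537 → turn -1·90°
n=2: pose=(9,2,S); sL=50/121, sR=50/81; mL=5050/9801, mR=2000/9801; mL+mR=2350/3267 → advance +1; mR−mL=-3050/9801 → turn -1·90°
n=3: pose=(9,1,W); sL=8/13, sR=200/333; mL=2632/4329, mR=-64/4329; mL+mR=856/1443 → advance +1; mR−mL=-2696/4329 → turn -1·90°
n=4: pose=(8,1,N); sL=100/149, sR=4/9; mL=748/1341, mR=-304/1341; mL+mR=148/447 → advance +1; mR−mL=-1052/1341 → turn -1·90°
n=5: pose=(8,2,E); sL=200/457, sR=200/441; mL=89800/201537, mR=3200/201537; mL+mR=31000/67179 → advance +1; mR−mL=-86600/201537 → turn -1·90°

0 100/149 4/9 748/1341 -304/1341 8 1 N
1 200/457 200/441 89800/201537 3200/201537 8 2 E
2 50/121 50/81 5050/9801 2000/9801 9 2 S
3 8/13 200/333 2632/4329 -64/4329 9 1 W
4 100/149 4/9 748/1341 -304/1341 8 1 N
5 200/457 200/441 89800/201537 3200/201537 8 2 E
final 9 2 S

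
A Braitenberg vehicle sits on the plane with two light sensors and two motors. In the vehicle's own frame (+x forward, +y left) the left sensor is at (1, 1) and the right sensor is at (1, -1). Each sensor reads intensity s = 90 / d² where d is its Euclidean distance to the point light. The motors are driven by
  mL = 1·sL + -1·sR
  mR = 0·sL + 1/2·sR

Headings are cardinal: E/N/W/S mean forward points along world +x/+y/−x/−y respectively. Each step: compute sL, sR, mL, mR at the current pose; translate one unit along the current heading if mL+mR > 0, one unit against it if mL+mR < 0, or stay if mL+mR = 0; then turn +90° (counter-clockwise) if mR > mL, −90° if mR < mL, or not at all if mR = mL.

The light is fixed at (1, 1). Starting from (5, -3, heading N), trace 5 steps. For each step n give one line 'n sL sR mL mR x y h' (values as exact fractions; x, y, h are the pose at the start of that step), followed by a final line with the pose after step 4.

0 5 45/17 40/17 45/34 5 -3 N
1 90/29 90/41 1080/1189 45/41 5 -2 E
2 9/2 9/4 9/4 9/8 6 -2 N
3 90/37 2 16/37 1 6 -1 E
4 45/13 9/5 108/65 9/10 7 -1 N
final 7 0 E

n=0: pose=(5,-3,N); sL=5, sR=45/17; mL=40/17, mR=45/34; mL+mR=125/34 → advance +1; mR−mL=-35/34 → turn -1·90°
n=1: pose=(5,-2,E); sL=90/29, sR=90/41; mL=1080/1189, mR=45/41; mL+mR=2385/1189 → advance +1; mR−mL=225/1189 → turn +1·90°
n=2: pose=(6,-2,N); sL=9/2, sR=9/4; mL=9/4, mR=9/8; mL+mR=27/8 → advance +1; mR−mL=-9/8 → turn -1·90°
n=3: pose=(6,-1,E); sL=90/37, sR=2; mL=16/37, mR=1; mL+mR=53/37 → advance +1; mR−mL=21/37 → turn +1·90°
n=4: pose=(7,-1,N); sL=45/13, sR=9/5; mL=108/65, mR=9/10; mL+mR=333/130 → advance +1; mR−mL=-99/130 → turn -1·90°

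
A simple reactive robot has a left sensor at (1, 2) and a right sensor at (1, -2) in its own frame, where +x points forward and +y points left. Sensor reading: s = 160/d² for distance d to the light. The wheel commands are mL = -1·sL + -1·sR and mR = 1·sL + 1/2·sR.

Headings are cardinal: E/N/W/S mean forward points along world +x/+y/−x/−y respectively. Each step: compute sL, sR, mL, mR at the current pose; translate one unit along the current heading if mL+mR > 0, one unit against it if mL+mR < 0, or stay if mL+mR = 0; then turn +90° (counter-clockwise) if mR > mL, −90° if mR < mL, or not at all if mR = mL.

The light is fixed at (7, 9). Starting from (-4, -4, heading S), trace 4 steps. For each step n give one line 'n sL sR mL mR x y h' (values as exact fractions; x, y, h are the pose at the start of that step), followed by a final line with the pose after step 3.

0 160/277 32/73 -20544/20221 16112/20221 -4 -4 S
1 4/5 20/37 -248/185 198/185 -4 -3 E
2 160/317 160/221 -86080/70057 60720/70057 -5 -3 N
3 80/197 16/29 -5472/5713 3896/5713 -5 -4 W
final -4 -4 S

n=0: pose=(-4,-4,S); sL=160/277, sR=32/73; mL=-20544/20221, mR=16112/20221; mL+mR=-16/73 → advance -1; mR−mL=36656/20221 → turn +1·90°
n=1: pose=(-4,-3,E); sL=4/5, sR=20/37; mL=-248/185, mR=198/185; mL+mR=-10/37 → advance -1; mR−mL=446/185 → turn +1·90°
n=2: pose=(-5,-3,N); sL=160/317, sR=160/221; mL=-86080/70057, mR=60720/70057; mL+mR=-80/221 → advance -1; mR−mL=146800/70057 → turn +1·90°
n=3: pose=(-5,-4,W); sL=80/197, sR=16/29; mL=-5472/5713, mR=3896/5713; mL+mR=-8/29 → advance -1; mR−mL=9368/5713 → turn +1·90°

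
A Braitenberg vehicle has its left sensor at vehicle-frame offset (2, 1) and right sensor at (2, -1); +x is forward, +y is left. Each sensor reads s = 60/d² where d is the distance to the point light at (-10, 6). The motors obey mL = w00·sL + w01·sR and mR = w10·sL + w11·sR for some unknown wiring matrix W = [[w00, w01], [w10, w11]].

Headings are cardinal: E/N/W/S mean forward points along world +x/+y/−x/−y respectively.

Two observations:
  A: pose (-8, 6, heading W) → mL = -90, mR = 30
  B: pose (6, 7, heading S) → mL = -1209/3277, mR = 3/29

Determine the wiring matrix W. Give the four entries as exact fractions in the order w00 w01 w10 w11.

-1/2 -1 1/2 0

obs A: pose=(-8,6,W) → sL=60, sR=60, mL=-90, mR=30
obs B: pose=(6,7,S) → sL=6/29, sR=30/113, mL=-1209/3277, mR=3/29
sensor matrix S = [[60, 60], [6/29, 30/113]]; det S = 11520/3277
solve [mL_A; mL_B] = S·[w00; w01] and [mR_A; mR_B] = S·[w10; w11]:
  w00 = -1/2, w01 = -1, w10 = 1/2, w11 = 0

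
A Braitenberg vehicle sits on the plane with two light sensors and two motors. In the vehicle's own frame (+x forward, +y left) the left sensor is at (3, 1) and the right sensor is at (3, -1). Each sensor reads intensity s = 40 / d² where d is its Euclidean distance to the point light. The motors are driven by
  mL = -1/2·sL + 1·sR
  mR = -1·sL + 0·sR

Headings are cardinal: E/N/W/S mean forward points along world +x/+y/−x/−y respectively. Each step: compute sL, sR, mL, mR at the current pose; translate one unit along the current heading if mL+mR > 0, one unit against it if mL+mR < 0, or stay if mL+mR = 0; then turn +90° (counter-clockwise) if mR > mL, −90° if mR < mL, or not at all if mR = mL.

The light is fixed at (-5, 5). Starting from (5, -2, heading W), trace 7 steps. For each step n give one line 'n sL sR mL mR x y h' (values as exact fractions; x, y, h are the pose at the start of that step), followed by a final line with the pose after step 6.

0 40/113 8/17 564/1921 -40/113 5 -2 W
1 10/29 1/4 9/116 -10/29 6 -2 N
2 8/49 40/277 852/13573 -8/49 6 -3 E
3 20/121 20/101 1410/12221 -20/121 5 -3 S
4 40/113 8/17 564/1921 -40/113 5 -2 W
5 10/29 1/4 9/116 -10/29 6 -2 N
6 8/49 40/277 852/13573 -8/49 6 -3 E
final 5 -3 S

n=0: pose=(5,-2,W); sL=40/113, sR=8/17; mL=564/1921, mR=-40/113; mL+mR=-116/1921 → advance -1; mR−mL=-1244/1921 → turn -1·90°
n=1: pose=(6,-2,N); sL=10/29, sR=1/4; mL=9/116, mR=-10/29; mL+mR=-31/116 → advance -1; mR−mL=-49/116 → turn -1·90°
n=2: pose=(6,-3,E); sL=8/49, sR=40/277; mL=852/13573, mR=-8/49; mL+mR=-1364/13573 → advance -1; mR−mL=-3068/13573 → turn -1·90°
n=3: pose=(5,-3,S); sL=20/121, sR=20/101; mL=1410/12221, mR=-20/121; mL+mR=-610/12221 → advance -1; mR−mL=-3430/12221 → turn -1·90°
n=4: pose=(5,-2,W); sL=40/113, sR=8/17; mL=564/1921, mR=-40/113; mL+mR=-116/1921 → advance -1; mR−mL=-1244/1921 → turn -1·90°
n=5: pose=(6,-2,N); sL=10/29, sR=1/4; mL=9/116, mR=-10/29; mL+mR=-31/116 → advance -1; mR−mL=-49/116 → turn -1·90°
n=6: pose=(6,-3,E); sL=8/49, sR=40/277; mL=852/13573, mR=-8/49; mL+mR=-1364/13573 → advance -1; mR−mL=-3068/13573 → turn -1·90°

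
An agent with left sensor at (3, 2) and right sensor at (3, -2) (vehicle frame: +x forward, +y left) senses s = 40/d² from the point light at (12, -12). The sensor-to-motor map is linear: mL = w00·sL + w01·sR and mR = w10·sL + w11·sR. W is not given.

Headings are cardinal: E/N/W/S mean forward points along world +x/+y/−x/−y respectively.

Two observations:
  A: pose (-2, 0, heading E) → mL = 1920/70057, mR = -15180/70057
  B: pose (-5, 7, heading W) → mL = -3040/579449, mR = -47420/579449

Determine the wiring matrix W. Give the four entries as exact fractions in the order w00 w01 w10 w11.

-1/2 1/2 -1 -1/2

obs A: pose=(-2,0,E) → sL=40/317, sR=40/221, mL=1920/70057, mR=-15180/70057
obs B: pose=(-5,7,W) → sL=40/689, sR=40/841, mL=-3040/579449, mR=-47420/579449
sensor matrix S = [[40/317, 40/221], [40/689, 40/841]]; det S = -182924800/40594458593
solve [mL_A; mL_B] = S·[w00; w01] and [mR_A; mR_B] = S·[w10; w11]:
  w00 = -1/2, w01 = 1/2, w10 = -1, w11 = -1/2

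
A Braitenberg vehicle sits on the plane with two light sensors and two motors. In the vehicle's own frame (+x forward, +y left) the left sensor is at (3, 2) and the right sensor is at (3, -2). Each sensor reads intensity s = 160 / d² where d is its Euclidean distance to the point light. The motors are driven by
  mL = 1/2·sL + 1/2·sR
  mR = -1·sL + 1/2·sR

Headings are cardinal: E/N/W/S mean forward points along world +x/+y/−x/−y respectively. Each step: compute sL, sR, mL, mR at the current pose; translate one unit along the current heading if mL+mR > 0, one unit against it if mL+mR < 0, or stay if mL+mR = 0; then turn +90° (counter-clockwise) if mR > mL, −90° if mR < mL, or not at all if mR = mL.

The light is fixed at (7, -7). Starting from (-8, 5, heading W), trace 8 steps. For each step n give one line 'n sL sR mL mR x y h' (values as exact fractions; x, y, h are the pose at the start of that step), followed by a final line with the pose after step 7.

n=0: pose=(-8,5,W); sL=20/53, sR=4/13; mL=236/689, mR=-154/689; mL+mR=82/689 → advance +1; mR−mL=-30/53 → turn -1·90°
n=1: pose=(-9,5,N); sL=160/549, sR=160/421; mL=77600/231129, mR=-23440/231129; mL+mR=54160/231129 → advance +1; mR−mL=-80/183 → turn -1·90°
n=2: pose=(-9,6,E); sL=80/197, sR=16/29; mL=2736/5713, mR=-744/5713; mL+mR=1992/5713 → advance +1; mR−mL=-120/197 → turn -1·90°
n=3: pose=(-8,6,S); sL=160/269, sR=160/389; mL=52640/104641, mR=-40720/104641; mL+mR=11920/104641 → advance +1; mR−mL=-240/269 → turn -1·90°
n=4: pose=(-8,5,W); sL=20/53, sR=4/13; mL=236/689, mR=-154/689; mL+mR=82/689 → advance +1; mR−mL=-30/53 → turn -1·90°
n=5: pose=(-9,5,N); sL=160/549, sR=160/421; mL=77600/231129, mR=-23440/231129; mL+mR=54160/231129 → advance +1; mR−mL=-80/183 → turn -1·90°
n=6: pose=(-9,6,E); sL=80/197, sR=16/29; mL=2736/5713, mR=-744/5713; mL+mR=1992/5713 → advance +1; mR−mL=-120/197 → turn -1·90°
n=7: pose=(-8,6,S); sL=160/269, sR=160/389; mL=52640/104641, mR=-40720/104641; mL+mR=11920/104641 → advance +1; mR−mL=-240/269 → turn -1·90°

0 20/53 4/13 236/689 -154/689 -8 5 W
1 160/549 160/421 77600/231129 -23440/231129 -9 5 N
2 80/197 16/29 2736/5713 -744/5713 -9 6 E
3 160/269 160/389 52640/104641 -40720/104641 -8 6 S
4 20/53 4/13 236/689 -154/689 -8 5 W
5 160/549 160/421 77600/231129 -23440/231129 -9 5 N
6 80/197 16/29 2736/5713 -744/5713 -9 6 E
7 160/269 160/389 52640/104641 -40720/104641 -8 6 S
final -8 5 W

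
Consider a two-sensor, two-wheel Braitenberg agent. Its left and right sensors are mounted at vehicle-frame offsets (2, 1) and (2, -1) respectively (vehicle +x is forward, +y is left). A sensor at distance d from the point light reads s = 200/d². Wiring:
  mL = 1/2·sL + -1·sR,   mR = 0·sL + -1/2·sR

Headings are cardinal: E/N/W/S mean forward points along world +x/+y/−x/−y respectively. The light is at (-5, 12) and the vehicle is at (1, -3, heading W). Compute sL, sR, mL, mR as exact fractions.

25/34 50/53 -2075/3604 -25/53

left sensor world pos  = (-1, -4); dL² = 272
right sensor world pos = (-1, -2); dR² = 212
sL = 200/272 = 25/34
sR = 200/212 = 50/53
mL = 1/2·sL + -1·sR = -2075/3604
mR = 0·sL + -1/2·sR = -25/53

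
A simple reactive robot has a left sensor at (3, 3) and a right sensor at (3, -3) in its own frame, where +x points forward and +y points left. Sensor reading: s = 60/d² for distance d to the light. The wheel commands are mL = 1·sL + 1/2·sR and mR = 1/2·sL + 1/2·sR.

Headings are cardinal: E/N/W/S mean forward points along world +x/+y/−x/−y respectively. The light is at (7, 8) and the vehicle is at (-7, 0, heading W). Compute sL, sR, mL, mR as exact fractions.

left sensor world pos  = (-10, -3); dL² = 410
right sensor world pos = (-10, 3); dR² = 314
sL = 60/410 = 6/41
sR = 60/314 = 30/157
mL = 1·sL + 1/2·sR = 1557/6437
mR = 1/2·sL + 1/2·sR = 1086/6437

6/41 30/157 1557/6437 1086/6437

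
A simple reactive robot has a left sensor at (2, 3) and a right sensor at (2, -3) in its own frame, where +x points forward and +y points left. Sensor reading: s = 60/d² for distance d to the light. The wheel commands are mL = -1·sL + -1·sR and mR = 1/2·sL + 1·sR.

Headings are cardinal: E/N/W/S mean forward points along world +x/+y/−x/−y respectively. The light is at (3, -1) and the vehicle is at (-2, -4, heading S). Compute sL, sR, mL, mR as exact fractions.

60/29 60/89 -7080/2581 4410/2581

left sensor world pos  = (1, -6); dL² = 29
right sensor world pos = (-5, -6); dR² = 89
sL = 60/29 = 60/29
sR = 60/89 = 60/89
mL = -1·sL + -1·sR = -7080/2581
mR = 1/2·sL + 1·sR = 4410/2581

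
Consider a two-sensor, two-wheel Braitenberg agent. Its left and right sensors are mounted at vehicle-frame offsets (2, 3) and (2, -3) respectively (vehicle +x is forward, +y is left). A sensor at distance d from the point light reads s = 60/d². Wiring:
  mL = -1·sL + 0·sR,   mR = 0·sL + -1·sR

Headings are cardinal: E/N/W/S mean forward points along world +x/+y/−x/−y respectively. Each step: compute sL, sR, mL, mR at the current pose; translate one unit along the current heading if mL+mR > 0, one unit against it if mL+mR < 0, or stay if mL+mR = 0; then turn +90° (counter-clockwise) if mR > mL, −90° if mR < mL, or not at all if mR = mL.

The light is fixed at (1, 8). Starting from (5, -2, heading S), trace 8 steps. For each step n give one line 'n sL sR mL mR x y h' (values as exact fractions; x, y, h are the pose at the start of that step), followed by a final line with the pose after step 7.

n=0: pose=(5,-2,S); sL=60/193, sR=12/29; mL=-60/193, mR=-12/29; mL+mR=-4056/5597 → advance -1; mR−mL=-576/5597 → turn -1·90°
n=1: pose=(5,-1,W); sL=15/37, sR=3/2; mL=-15/37, mR=-3/2; mL+mR=-141/74 → advance -1; mR−mL=-81/74 → turn -1·90°
n=2: pose=(6,-1,N); sL=60/53, sR=60/113; mL=-60/53, mR=-60/113; mL+mR=-9960/5989 → advance -1; mR−mL=3600/5989 → turn +1·90°
n=3: pose=(6,-2,W); sL=30/89, sR=30/29; mL=-30/89, mR=-30/29; mL+mR=-3540/2581 → advance -1; mR−mL=-1800/2581 → turn -1·90°
n=4: pose=(7,-2,N); sL=60/73, sR=12/29; mL=-60/73, mR=-12/29; mL+mR=-2616/2117 → advance -1; mR−mL=864/2117 → turn +1·90°
n=5: pose=(7,-3,W); sL=15/53, sR=3/4; mL=-15/53, mR=-3/4; mL+mR=-219/212 → advance -1; mR−mL=-99/212 → turn -1·90°
n=6: pose=(8,-3,N); sL=60/97, sR=60/181; mL=-60/97, mR=-60/181; mL+mR=-16680/17557 → advance -1; mR−mL=5040/17557 → turn +1·90°
n=7: pose=(8,-4,W); sL=6/25, sR=30/53; mL=-6/25, mR=-30/53; mL+mR=-1068/1325 → advance -1; mR−mL=-432/1325 → turn -1·90°

0 60/193 12/29 -60/193 -12/29 5 -2 S
1 15/37 3/2 -15/37 -3/2 5 -1 W
2 60/53 60/113 -60/53 -60/113 6 -1 N
3 30/89 30/29 -30/89 -30/29 6 -2 W
4 60/73 12/29 -60/73 -12/29 7 -2 N
5 15/53 3/4 -15/53 -3/4 7 -3 W
6 60/97 60/181 -60/97 -60/181 8 -3 N
7 6/25 30/53 -6/25 -30/53 8 -4 W
final 9 -4 N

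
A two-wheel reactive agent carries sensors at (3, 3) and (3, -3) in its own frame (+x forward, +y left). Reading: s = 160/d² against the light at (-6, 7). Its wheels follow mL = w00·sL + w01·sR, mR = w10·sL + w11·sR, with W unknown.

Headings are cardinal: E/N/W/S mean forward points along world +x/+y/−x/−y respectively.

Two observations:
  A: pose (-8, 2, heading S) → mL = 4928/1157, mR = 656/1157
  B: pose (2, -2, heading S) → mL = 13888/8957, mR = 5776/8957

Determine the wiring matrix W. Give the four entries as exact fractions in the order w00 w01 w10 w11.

obs A: pose=(-8,2,S) → sL=32/13, sR=160/89, mL=4928/1157, mR=656/1157
obs B: pose=(2,-2,S) → sL=32/53, sR=160/169, mL=13888/8957, mR=5776/8957
sensor matrix S = [[32/13, 160/89], [32/53, 160/169]]; det S = 12902400/10363249
solve [mL_A; mL_B] = S·[w00; w01] and [mR_A; mR_B] = S·[w10; w11]:
  w00 = 1, w01 = 1, w10 = -1/2, w11 = 1

1 1 -1/2 1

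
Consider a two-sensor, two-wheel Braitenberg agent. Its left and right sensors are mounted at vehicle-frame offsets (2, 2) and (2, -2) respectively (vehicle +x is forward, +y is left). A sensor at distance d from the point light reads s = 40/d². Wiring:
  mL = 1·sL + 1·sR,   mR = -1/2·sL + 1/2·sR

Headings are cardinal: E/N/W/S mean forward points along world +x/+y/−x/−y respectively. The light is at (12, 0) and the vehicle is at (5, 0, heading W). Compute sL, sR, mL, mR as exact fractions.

left sensor world pos  = (3, -2); dL² = 85
right sensor world pos = (3, 2); dR² = 85
sL = 40/85 = 8/17
sR = 40/85 = 8/17
mL = 1·sL + 1·sR = 16/17
mR = -1/2·sL + 1/2·sR = 0

8/17 8/17 16/17 0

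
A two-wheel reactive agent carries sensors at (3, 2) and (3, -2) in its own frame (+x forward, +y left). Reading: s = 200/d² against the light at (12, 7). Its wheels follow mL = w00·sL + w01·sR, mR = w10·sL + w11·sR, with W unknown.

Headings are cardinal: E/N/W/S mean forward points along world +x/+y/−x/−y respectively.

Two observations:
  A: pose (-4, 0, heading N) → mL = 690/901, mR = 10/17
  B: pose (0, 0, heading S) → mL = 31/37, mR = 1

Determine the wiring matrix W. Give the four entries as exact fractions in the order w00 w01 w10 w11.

obs A: pose=(-4,0,N) → sL=10/17, sR=50/53, mL=690/901, mR=10/17
obs B: pose=(0,0,S) → sL=1, sR=25/37, mL=31/37, mR=1
sensor matrix S = [[10/17, 50/53], [1, 25/37]]; det S = -18200/33337
solve [mL_A; mL_B] = S·[w00; w01] and [mR_A; mR_B] = S·[w10; w11]:
  w00 = 1/2, w01 = 1/2, w10 = 1, w11 = 0

1/2 1/2 1 0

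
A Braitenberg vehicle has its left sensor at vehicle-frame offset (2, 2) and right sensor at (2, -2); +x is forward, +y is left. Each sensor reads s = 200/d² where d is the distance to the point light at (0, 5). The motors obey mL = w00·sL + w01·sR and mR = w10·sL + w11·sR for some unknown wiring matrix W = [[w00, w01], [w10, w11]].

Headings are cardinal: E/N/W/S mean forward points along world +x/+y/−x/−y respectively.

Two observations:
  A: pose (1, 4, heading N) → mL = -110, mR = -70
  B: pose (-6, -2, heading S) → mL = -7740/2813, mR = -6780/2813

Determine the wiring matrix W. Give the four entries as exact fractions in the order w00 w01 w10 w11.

obs A: pose=(1,4,N) → sL=100, sR=20, mL=-110, mR=-70
obs B: pose=(-6,-2,S) → sL=200/97, sR=40/29, mL=-7740/2813, mR=-6780/2813
sensor matrix S = [[100, 20], [200/97, 40/29]]; det S = 272000/2813
solve [mL_A; mL_B] = S·[w00; w01] and [mR_A; mR_B] = S·[w10; w11]:
  w00 = -1, w01 = -1/2, w10 = -1/2, w11 = -1

-1 -1/2 -1/2 -1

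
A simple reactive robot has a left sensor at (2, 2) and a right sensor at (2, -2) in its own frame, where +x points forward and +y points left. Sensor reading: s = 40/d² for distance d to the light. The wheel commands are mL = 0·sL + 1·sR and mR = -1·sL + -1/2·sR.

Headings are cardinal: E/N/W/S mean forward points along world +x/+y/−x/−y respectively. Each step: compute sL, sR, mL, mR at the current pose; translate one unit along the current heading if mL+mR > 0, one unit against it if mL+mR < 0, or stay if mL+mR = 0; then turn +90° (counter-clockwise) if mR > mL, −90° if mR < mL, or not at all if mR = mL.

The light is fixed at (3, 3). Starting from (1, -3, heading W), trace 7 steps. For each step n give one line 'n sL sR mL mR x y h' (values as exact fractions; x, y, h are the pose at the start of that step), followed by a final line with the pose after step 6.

0 1/2 5/4 5/4 -9/8 1 -3 W
1 40/41 40/17 40/17 -1500/697 0 -3 N
2 4 4/5 4/5 -22/5 0 -2 E
3 40/53 8/17 8/17 -892/901 -1 -2 S
4 5/9 1 1 -19/18 -1 -1 W
5 40/29 8 8 -156/29 0 -1 N
6 20 20/13 20/13 -270/13 0 0 E
final -1 0 S

n=0: pose=(1,-3,W); sL=1/2, sR=5/4; mL=5/4, mR=-9/8; mL+mR=1/8 → advance +1; mR−mL=-19/8 → turn -1·90°
n=1: pose=(0,-3,N); sL=40/41, sR=40/17; mL=40/17, mR=-1500/697; mL+mR=140/697 → advance +1; mR−mL=-3140/697 → turn -1·90°
n=2: pose=(0,-2,E); sL=4, sR=4/5; mL=4/5, mR=-22/5; mL+mR=-18/5 → advance -1; mR−mL=-26/5 → turn -1·90°
n=3: pose=(-1,-2,S); sL=40/53, sR=8/17; mL=8/17, mR=-892/901; mL+mR=-468/901 → advance -1; mR−mL=-1316/901 → turn -1·90°
n=4: pose=(-1,-1,W); sL=5/9, sR=1; mL=1, mR=-19/18; mL+mR=-1/18 → advance -1; mR−mL=-37/18 → turn -1·90°
n=5: pose=(0,-1,N); sL=40/29, sR=8; mL=8, mR=-156/29; mL+mR=76/29 → advance +1; mR−mL=-388/29 → turn -1·90°
n=6: pose=(0,0,E); sL=20, sR=20/13; mL=20/13, mR=-270/13; mL+mR=-250/13 → advance -1; mR−mL=-290/13 → turn -1·90°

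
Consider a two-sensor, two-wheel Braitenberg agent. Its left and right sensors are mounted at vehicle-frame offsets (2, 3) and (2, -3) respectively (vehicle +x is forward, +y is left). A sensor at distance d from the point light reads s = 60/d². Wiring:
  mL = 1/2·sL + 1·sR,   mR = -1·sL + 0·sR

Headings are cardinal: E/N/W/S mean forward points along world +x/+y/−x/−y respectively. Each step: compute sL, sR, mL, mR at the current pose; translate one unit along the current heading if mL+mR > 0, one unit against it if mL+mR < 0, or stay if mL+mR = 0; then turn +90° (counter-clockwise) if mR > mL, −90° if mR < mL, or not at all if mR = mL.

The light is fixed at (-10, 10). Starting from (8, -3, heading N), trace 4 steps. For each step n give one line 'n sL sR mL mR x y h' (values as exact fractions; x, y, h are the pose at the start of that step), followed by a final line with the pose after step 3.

n=0: pose=(8,-3,N); sL=30/173, sR=30/281; mL=9405/48613, mR=-30/173; mL+mR=975/48613 → advance +1; mR−mL=-17835/48613 → turn -1·90°
n=1: pose=(8,-2,E); sL=60/481, sR=12/125; mL=9522/60125, mR=-60/481; mL+mR=2022/60125 → advance +1; mR−mL=-17022/60125 → turn -1·90°
n=2: pose=(9,-2,S); sL=3/34, sR=15/113; mL=1359/7684, mR=-3/34; mL+mR=681/7684 → advance +1; mR−mL=-2037/7684 → turn -1·90°
n=3: pose=(9,-3,W); sL=12/109, sR=60/389; mL=8874/42401, mR=-12/109; mL+mR=4206/42401 → advance +1; mR−mL=-13542/42401 → turn -1·90°

0 30/173 30/281 9405/48613 -30/173 8 -3 N
1 60/481 12/125 9522/60125 -60/481 8 -2 E
2 3/34 15/113 1359/7684 -3/34 9 -2 S
3 12/109 60/389 8874/42401 -12/109 9 -3 W
final 8 -3 N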